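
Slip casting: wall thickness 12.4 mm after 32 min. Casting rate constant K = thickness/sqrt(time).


K = 12.4 / sqrt(32) = 12.4 / 5.6569 = 2.192 mm/min^0.5

2.192


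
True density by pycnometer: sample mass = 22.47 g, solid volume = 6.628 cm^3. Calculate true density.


TD = 22.47 / 6.628 = 3.39 g/cm^3

3.39


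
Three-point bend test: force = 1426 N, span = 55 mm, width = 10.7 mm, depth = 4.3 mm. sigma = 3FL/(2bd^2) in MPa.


sigma = 3*1426*55/(2*10.7*4.3^2) = 594.6 MPa

594.6


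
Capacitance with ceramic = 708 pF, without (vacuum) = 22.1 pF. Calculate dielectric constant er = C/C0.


er = 708 / 22.1 = 32.04

32.04


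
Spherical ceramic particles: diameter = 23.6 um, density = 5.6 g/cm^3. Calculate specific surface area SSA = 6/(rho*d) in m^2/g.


SSA = 6 / (5.6 * 23.6) = 0.045 m^2/g

0.045


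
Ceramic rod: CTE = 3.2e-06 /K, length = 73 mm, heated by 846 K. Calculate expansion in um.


dL = 3.2e-06 * 73 * 846 * 1000 = 197.626 um

197.626


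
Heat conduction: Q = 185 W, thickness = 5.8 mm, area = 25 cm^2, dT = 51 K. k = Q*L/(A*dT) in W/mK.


k = 185*5.8/1000/(25/10000*51) = 8.42 W/mK

8.42


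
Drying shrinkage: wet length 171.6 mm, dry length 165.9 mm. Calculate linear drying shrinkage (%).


DS = (171.6 - 165.9) / 171.6 * 100 = 3.32%

3.32


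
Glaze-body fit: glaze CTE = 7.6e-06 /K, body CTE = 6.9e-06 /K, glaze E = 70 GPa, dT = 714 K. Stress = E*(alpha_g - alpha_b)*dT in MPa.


Stress = 70*1000*(7.6e-06 - 6.9e-06)*714 = 35.0 MPa

35.0


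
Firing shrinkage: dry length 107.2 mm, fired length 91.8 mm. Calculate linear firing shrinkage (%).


FS = (107.2 - 91.8) / 107.2 * 100 = 14.37%

14.37


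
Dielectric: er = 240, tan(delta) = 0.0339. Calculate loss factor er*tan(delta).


Loss = 240 * 0.0339 = 8.136

8.136


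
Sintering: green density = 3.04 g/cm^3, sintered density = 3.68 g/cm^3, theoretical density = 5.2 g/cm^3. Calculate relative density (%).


Relative = 3.68 / 5.2 * 100 = 70.8%

70.8


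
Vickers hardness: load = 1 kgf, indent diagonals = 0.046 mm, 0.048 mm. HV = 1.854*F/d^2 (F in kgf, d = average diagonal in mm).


d_avg = (0.046+0.048)/2 = 0.047 mm
HV = 1.854*1/0.047^2 = 839

839


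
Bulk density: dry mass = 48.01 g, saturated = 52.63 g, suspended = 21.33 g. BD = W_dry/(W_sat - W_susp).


BD = 48.01 / (52.63 - 21.33) = 48.01 / 31.3 = 1.534 g/cm^3

1.534


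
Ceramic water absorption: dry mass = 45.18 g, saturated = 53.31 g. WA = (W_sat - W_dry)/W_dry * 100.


WA = (53.31 - 45.18) / 45.18 * 100 = 17.99%

17.99


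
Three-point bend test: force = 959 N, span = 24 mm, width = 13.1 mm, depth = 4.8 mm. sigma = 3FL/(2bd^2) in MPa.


sigma = 3*959*24/(2*13.1*4.8^2) = 114.4 MPa

114.4


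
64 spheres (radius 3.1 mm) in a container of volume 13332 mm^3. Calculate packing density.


V_sphere = 4/3*pi*3.1^3 = 124.7882 mm^3
Total V = 64*124.7882 = 7986.4448 mm^3
PD = 7986.4448 / 13332 = 0.599

0.599


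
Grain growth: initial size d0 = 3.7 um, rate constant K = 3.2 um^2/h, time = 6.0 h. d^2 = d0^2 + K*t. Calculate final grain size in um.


d^2 = 3.7^2 + 3.2*6.0 = 32.89
d = sqrt(32.89) = 5.73 um

5.73


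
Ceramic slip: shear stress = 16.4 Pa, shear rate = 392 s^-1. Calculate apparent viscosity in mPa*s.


eta = tau/gamma * 1000 = 16.4/392 * 1000 = 41.8 mPa*s

41.8


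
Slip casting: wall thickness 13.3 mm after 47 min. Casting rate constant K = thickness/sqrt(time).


K = 13.3 / sqrt(47) = 13.3 / 6.8557 = 1.94 mm/min^0.5

1.94


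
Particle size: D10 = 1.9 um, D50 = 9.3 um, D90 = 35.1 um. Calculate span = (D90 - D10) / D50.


Span = (35.1 - 1.9) / 9.3 = 33.2 / 9.3 = 3.57

3.57


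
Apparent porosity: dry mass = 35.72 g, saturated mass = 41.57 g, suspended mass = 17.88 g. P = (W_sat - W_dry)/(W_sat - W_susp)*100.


P = (41.57 - 35.72) / (41.57 - 17.88) * 100 = 5.85 / 23.69 * 100 = 24.7%

24.7


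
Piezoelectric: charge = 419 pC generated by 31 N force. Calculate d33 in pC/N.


d33 = 419 / 31 = 13.5 pC/N

13.5


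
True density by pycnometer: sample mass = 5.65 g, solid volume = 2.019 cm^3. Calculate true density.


TD = 5.65 / 2.019 = 2.798 g/cm^3

2.798


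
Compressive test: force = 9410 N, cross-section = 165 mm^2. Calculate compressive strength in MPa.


CS = 9410 / 165 = 57.0 MPa

57.0


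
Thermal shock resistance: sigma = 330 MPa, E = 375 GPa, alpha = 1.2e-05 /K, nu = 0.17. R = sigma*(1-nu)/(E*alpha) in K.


R = 330*(1-0.17)/(375*1000*1.2e-05) = 61 K

61


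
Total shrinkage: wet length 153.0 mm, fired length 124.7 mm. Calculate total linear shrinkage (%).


TS = (153.0 - 124.7) / 153.0 * 100 = 18.5%

18.5


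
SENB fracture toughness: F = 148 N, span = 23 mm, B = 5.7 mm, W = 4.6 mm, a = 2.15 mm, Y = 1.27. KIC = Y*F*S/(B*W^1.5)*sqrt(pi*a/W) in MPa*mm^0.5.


KIC = 1.27*148*23/(5.7*4.6^1.5)*sqrt(pi*2.15/4.6) = 93.15

93.15


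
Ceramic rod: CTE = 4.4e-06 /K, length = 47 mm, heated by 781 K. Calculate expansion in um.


dL = 4.4e-06 * 47 * 781 * 1000 = 161.511 um

161.511


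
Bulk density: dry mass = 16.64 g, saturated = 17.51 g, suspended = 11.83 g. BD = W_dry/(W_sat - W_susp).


BD = 16.64 / (17.51 - 11.83) = 16.64 / 5.68 = 2.93 g/cm^3

2.93


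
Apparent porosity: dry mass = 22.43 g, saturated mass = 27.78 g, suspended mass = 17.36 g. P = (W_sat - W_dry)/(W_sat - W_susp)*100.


P = (27.78 - 22.43) / (27.78 - 17.36) * 100 = 5.35 / 10.42 * 100 = 51.3%

51.3


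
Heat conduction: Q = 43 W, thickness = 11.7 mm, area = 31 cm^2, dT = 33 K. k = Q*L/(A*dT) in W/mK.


k = 43*11.7/1000/(31/10000*33) = 4.92 W/mK

4.92


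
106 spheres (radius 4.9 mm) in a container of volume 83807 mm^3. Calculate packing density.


V_sphere = 4/3*pi*4.9^3 = 492.807 mm^3
Total V = 106*492.807 = 52237.542 mm^3
PD = 52237.542 / 83807 = 0.623

0.623


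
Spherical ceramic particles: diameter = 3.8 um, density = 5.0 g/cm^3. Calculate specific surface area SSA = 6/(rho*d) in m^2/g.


SSA = 6 / (5.0 * 3.8) = 0.316 m^2/g

0.316


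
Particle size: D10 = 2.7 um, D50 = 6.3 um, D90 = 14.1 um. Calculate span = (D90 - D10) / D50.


Span = (14.1 - 2.7) / 6.3 = 11.4 / 6.3 = 1.81

1.81


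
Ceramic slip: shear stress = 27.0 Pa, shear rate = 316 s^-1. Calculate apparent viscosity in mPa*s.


eta = tau/gamma * 1000 = 27.0/316 * 1000 = 85.4 mPa*s

85.4


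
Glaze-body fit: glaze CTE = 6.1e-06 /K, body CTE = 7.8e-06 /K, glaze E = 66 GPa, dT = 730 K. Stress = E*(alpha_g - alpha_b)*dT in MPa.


Stress = 66*1000*(6.1e-06 - 7.8e-06)*730 = -81.9 MPa

-81.9


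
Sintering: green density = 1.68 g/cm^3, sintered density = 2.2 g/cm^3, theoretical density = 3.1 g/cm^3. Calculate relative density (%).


Relative = 2.2 / 3.1 * 100 = 71.0%

71.0


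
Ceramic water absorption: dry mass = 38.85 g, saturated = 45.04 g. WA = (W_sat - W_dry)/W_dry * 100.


WA = (45.04 - 38.85) / 38.85 * 100 = 15.93%

15.93


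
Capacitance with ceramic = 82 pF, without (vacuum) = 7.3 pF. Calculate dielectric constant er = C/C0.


er = 82 / 7.3 = 11.23

11.23


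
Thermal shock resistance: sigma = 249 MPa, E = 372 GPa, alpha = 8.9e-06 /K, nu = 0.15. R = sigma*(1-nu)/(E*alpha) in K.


R = 249*(1-0.15)/(372*1000*8.9e-06) = 64 K

64


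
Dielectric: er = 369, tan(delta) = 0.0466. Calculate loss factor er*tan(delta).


Loss = 369 * 0.0466 = 17.195

17.195


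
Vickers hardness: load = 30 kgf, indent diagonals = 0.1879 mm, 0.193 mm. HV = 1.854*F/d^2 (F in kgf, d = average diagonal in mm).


d_avg = (0.1879+0.193)/2 = 0.19045 mm
HV = 1.854*30/0.19045^2 = 1533

1533


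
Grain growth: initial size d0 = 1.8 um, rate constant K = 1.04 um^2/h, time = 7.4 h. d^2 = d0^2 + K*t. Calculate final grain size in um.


d^2 = 1.8^2 + 1.04*7.4 = 10.936
d = sqrt(10.936) = 3.31 um

3.31


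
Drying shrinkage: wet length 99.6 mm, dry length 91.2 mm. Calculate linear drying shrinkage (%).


DS = (99.6 - 91.2) / 99.6 * 100 = 8.43%

8.43


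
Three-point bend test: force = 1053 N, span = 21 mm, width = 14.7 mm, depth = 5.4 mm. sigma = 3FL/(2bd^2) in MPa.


sigma = 3*1053*21/(2*14.7*5.4^2) = 77.4 MPa

77.4


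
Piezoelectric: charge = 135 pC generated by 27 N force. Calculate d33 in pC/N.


d33 = 135 / 27 = 5.0 pC/N

5.0


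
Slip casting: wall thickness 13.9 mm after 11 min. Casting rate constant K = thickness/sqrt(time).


K = 13.9 / sqrt(11) = 13.9 / 3.3166 = 4.191 mm/min^0.5

4.191


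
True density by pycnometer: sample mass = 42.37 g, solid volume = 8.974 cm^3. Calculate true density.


TD = 42.37 / 8.974 = 4.721 g/cm^3

4.721


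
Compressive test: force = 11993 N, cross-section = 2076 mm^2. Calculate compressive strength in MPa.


CS = 11993 / 2076 = 5.8 MPa

5.8


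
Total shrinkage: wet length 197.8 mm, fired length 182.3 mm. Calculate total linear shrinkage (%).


TS = (197.8 - 182.3) / 197.8 * 100 = 7.84%

7.84


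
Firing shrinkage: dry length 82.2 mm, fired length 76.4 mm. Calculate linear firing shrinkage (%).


FS = (82.2 - 76.4) / 82.2 * 100 = 7.06%

7.06


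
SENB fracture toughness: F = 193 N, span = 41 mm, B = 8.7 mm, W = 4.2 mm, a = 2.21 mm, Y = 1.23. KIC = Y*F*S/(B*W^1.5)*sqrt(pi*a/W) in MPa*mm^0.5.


KIC = 1.23*193*41/(8.7*4.2^1.5)*sqrt(pi*2.21/4.2) = 167.11

167.11


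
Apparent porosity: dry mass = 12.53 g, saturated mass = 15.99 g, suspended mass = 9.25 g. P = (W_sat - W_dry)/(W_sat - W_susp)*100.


P = (15.99 - 12.53) / (15.99 - 9.25) * 100 = 3.46 / 6.74 * 100 = 51.3%

51.3


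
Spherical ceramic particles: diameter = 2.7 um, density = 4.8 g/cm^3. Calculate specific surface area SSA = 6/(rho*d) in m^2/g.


SSA = 6 / (4.8 * 2.7) = 0.463 m^2/g

0.463


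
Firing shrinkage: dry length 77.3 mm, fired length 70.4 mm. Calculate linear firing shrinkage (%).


FS = (77.3 - 70.4) / 77.3 * 100 = 8.93%

8.93


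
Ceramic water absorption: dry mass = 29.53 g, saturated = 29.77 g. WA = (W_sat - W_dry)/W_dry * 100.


WA = (29.77 - 29.53) / 29.53 * 100 = 0.81%

0.81


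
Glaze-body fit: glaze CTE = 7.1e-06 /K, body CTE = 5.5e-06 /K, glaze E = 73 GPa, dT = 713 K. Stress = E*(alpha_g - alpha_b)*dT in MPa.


Stress = 73*1000*(7.1e-06 - 5.5e-06)*713 = 83.3 MPa

83.3


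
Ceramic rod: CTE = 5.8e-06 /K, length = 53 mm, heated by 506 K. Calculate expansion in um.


dL = 5.8e-06 * 53 * 506 * 1000 = 155.544 um

155.544


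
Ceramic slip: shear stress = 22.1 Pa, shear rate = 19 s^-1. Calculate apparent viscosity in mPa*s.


eta = tau/gamma * 1000 = 22.1/19 * 1000 = 1163.2 mPa*s

1163.2


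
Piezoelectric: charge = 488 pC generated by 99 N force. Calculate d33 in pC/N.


d33 = 488 / 99 = 4.9 pC/N

4.9


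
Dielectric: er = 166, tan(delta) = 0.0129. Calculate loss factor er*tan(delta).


Loss = 166 * 0.0129 = 2.141

2.141


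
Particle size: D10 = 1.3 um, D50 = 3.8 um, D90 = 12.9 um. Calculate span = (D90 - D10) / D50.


Span = (12.9 - 1.3) / 3.8 = 11.6 / 3.8 = 3.053

3.053


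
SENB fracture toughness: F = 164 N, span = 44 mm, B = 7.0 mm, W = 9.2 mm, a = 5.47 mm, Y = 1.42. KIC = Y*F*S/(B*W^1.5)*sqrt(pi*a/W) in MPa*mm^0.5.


KIC = 1.42*164*44/(7.0*9.2^1.5)*sqrt(pi*5.47/9.2) = 71.69

71.69


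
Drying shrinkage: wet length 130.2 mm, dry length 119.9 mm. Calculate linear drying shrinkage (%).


DS = (130.2 - 119.9) / 130.2 * 100 = 7.91%

7.91


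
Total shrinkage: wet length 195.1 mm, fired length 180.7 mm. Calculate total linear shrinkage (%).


TS = (195.1 - 180.7) / 195.1 * 100 = 7.38%

7.38


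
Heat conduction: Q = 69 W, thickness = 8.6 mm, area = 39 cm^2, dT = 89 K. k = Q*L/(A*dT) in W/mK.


k = 69*8.6/1000/(39/10000*89) = 1.71 W/mK

1.71


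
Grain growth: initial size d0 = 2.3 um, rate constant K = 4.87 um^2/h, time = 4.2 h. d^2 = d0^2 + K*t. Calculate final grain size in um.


d^2 = 2.3^2 + 4.87*4.2 = 25.744
d = sqrt(25.744) = 5.07 um

5.07


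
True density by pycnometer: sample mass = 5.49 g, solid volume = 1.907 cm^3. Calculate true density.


TD = 5.49 / 1.907 = 2.879 g/cm^3

2.879


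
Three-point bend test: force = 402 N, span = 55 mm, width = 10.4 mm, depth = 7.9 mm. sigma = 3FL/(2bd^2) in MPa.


sigma = 3*402*55/(2*10.4*7.9^2) = 51.1 MPa

51.1


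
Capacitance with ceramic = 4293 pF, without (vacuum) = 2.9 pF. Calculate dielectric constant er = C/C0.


er = 4293 / 2.9 = 1480.34

1480.34


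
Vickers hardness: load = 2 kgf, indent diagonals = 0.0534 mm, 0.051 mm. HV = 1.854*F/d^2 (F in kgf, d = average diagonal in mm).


d_avg = (0.0534+0.051)/2 = 0.0522 mm
HV = 1.854*2/0.0522^2 = 1361

1361


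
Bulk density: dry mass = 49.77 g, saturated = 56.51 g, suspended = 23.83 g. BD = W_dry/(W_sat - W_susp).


BD = 49.77 / (56.51 - 23.83) = 49.77 / 32.68 = 1.523 g/cm^3

1.523


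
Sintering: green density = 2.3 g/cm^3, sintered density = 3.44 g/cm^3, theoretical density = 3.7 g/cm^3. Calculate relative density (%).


Relative = 3.44 / 3.7 * 100 = 93.0%

93.0


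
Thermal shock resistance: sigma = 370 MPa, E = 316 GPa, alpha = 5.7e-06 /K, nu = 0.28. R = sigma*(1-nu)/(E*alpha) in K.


R = 370*(1-0.28)/(316*1000*5.7e-06) = 148 K

148


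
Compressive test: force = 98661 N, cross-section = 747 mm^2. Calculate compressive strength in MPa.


CS = 98661 / 747 = 132.1 MPa

132.1


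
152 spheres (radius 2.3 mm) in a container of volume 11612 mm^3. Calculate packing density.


V_sphere = 4/3*pi*2.3^3 = 50.965 mm^3
Total V = 152*50.965 = 7746.68 mm^3
PD = 7746.68 / 11612 = 0.667

0.667


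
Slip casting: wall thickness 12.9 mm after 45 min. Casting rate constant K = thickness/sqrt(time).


K = 12.9 / sqrt(45) = 12.9 / 6.7082 = 1.923 mm/min^0.5

1.923


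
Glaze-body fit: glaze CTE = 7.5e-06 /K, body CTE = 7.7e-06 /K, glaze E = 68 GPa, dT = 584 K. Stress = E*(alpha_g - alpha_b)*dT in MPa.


Stress = 68*1000*(7.5e-06 - 7.7e-06)*584 = -7.9 MPa

-7.9


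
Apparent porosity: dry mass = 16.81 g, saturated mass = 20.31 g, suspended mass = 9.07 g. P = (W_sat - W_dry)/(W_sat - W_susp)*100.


P = (20.31 - 16.81) / (20.31 - 9.07) * 100 = 3.5 / 11.24 * 100 = 31.1%

31.1


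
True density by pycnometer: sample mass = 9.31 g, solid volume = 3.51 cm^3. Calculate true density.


TD = 9.31 / 3.51 = 2.652 g/cm^3

2.652


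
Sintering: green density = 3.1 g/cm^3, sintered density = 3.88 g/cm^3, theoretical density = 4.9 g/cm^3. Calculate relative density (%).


Relative = 3.88 / 4.9 * 100 = 79.2%

79.2


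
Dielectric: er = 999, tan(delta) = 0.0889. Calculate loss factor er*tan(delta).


Loss = 999 * 0.0889 = 88.811

88.811


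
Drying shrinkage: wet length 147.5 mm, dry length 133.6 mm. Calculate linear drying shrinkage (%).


DS = (147.5 - 133.6) / 147.5 * 100 = 9.42%

9.42


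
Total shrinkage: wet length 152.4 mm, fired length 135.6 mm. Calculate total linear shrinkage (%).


TS = (152.4 - 135.6) / 152.4 * 100 = 11.02%

11.02


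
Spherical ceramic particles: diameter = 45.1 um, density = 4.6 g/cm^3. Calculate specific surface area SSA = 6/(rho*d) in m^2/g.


SSA = 6 / (4.6 * 45.1) = 0.029 m^2/g

0.029


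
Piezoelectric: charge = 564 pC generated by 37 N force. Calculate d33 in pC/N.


d33 = 564 / 37 = 15.2 pC/N

15.2


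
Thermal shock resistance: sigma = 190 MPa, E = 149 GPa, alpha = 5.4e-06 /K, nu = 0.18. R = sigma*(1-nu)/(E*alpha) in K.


R = 190*(1-0.18)/(149*1000*5.4e-06) = 194 K

194


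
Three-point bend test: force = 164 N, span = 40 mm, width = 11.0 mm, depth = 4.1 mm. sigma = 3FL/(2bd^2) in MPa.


sigma = 3*164*40/(2*11.0*4.1^2) = 53.2 MPa

53.2


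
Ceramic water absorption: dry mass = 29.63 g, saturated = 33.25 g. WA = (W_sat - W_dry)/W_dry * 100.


WA = (33.25 - 29.63) / 29.63 * 100 = 12.22%

12.22


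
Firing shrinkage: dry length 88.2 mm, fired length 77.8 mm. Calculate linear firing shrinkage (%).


FS = (88.2 - 77.8) / 88.2 * 100 = 11.79%

11.79


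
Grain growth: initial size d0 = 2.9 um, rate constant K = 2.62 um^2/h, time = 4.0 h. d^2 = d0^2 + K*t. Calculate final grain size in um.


d^2 = 2.9^2 + 2.62*4.0 = 18.89
d = sqrt(18.89) = 4.35 um

4.35


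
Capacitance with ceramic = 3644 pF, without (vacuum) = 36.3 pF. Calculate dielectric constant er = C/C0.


er = 3644 / 36.3 = 100.39

100.39


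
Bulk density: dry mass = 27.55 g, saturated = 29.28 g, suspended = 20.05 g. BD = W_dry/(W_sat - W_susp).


BD = 27.55 / (29.28 - 20.05) = 27.55 / 9.23 = 2.985 g/cm^3

2.985


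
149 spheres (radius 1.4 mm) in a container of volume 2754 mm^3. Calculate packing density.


V_sphere = 4/3*pi*1.4^3 = 11.494 mm^3
Total V = 149*11.494 = 1712.606 mm^3
PD = 1712.606 / 2754 = 0.622

0.622


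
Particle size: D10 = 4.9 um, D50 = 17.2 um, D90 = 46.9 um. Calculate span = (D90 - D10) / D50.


Span = (46.9 - 4.9) / 17.2 = 42.0 / 17.2 = 2.442

2.442


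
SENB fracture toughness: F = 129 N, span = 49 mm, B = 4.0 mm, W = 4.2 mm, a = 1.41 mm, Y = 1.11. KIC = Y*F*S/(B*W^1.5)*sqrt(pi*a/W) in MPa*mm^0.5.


KIC = 1.11*129*49/(4.0*4.2^1.5)*sqrt(pi*1.41/4.2) = 209.28

209.28


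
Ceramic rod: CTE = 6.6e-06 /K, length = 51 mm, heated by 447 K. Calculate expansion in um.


dL = 6.6e-06 * 51 * 447 * 1000 = 150.46 um

150.46


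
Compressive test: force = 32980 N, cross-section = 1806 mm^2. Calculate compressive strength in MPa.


CS = 32980 / 1806 = 18.3 MPa

18.3


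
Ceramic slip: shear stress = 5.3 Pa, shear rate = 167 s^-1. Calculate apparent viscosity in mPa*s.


eta = tau/gamma * 1000 = 5.3/167 * 1000 = 31.7 mPa*s

31.7


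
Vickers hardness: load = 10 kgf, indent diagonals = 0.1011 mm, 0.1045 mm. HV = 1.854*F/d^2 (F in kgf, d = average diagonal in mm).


d_avg = (0.1011+0.1045)/2 = 0.1028 mm
HV = 1.854*10/0.1028^2 = 1754

1754


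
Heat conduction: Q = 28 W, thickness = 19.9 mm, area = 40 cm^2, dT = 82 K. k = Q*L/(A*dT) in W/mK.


k = 28*19.9/1000/(40/10000*82) = 1.7 W/mK

1.7


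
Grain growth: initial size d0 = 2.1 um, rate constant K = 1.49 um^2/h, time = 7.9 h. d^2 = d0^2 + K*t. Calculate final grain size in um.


d^2 = 2.1^2 + 1.49*7.9 = 16.181
d = sqrt(16.181) = 4.02 um

4.02


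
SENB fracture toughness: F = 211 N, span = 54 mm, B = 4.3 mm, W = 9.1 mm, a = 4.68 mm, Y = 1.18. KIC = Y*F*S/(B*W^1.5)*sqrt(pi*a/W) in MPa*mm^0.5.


KIC = 1.18*211*54/(4.3*9.1^1.5)*sqrt(pi*4.68/9.1) = 144.78

144.78


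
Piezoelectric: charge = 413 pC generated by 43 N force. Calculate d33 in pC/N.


d33 = 413 / 43 = 9.6 pC/N

9.6


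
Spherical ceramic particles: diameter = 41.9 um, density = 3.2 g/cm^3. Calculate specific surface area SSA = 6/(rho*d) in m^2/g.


SSA = 6 / (3.2 * 41.9) = 0.045 m^2/g

0.045


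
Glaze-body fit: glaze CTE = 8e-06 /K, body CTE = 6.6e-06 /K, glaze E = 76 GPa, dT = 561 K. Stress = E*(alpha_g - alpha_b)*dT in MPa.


Stress = 76*1000*(8e-06 - 6.6e-06)*561 = 59.7 MPa

59.7


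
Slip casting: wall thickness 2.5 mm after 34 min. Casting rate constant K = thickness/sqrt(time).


K = 2.5 / sqrt(34) = 2.5 / 5.831 = 0.429 mm/min^0.5

0.429


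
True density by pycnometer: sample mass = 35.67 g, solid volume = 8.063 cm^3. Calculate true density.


TD = 35.67 / 8.063 = 4.424 g/cm^3

4.424


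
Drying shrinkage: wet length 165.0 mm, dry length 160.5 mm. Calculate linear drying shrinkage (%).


DS = (165.0 - 160.5) / 165.0 * 100 = 2.73%

2.73


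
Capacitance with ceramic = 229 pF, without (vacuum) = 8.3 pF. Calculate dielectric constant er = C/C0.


er = 229 / 8.3 = 27.59

27.59


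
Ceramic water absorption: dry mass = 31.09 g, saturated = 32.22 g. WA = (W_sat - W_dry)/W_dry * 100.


WA = (32.22 - 31.09) / 31.09 * 100 = 3.63%

3.63


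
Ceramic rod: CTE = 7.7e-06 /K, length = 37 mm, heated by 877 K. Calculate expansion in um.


dL = 7.7e-06 * 37 * 877 * 1000 = 249.857 um

249.857


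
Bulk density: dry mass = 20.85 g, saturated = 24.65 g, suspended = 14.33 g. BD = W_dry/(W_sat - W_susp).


BD = 20.85 / (24.65 - 14.33) = 20.85 / 10.32 = 2.02 g/cm^3

2.02


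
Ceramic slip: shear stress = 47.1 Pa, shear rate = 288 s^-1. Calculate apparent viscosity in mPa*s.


eta = tau/gamma * 1000 = 47.1/288 * 1000 = 163.5 mPa*s

163.5


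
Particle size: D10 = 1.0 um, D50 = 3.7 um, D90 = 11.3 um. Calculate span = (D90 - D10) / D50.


Span = (11.3 - 1.0) / 3.7 = 10.3 / 3.7 = 2.784

2.784


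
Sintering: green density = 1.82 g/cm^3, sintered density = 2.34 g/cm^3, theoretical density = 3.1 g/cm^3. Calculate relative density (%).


Relative = 2.34 / 3.1 * 100 = 75.5%

75.5


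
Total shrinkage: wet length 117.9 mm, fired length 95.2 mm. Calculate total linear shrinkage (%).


TS = (117.9 - 95.2) / 117.9 * 100 = 19.25%

19.25


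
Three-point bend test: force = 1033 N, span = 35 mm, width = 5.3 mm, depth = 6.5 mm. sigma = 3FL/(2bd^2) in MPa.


sigma = 3*1033*35/(2*5.3*6.5^2) = 242.2 MPa

242.2


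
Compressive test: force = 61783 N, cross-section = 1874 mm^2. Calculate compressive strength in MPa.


CS = 61783 / 1874 = 33.0 MPa

33.0


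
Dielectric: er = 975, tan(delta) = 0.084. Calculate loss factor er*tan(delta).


Loss = 975 * 0.084 = 81.9

81.9


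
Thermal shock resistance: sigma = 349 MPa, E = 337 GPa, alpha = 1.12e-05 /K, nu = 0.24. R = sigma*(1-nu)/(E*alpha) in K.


R = 349*(1-0.24)/(337*1000*1.12e-05) = 70 K

70


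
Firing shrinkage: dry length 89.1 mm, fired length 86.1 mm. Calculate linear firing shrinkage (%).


FS = (89.1 - 86.1) / 89.1 * 100 = 3.37%

3.37


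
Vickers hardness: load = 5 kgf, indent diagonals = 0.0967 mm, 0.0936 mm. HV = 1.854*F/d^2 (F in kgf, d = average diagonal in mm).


d_avg = (0.0967+0.0936)/2 = 0.09515 mm
HV = 1.854*5/0.09515^2 = 1024

1024


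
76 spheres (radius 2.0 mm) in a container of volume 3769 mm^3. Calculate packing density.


V_sphere = 4/3*pi*2.0^3 = 33.5103 mm^3
Total V = 76*33.5103 = 2546.7828 mm^3
PD = 2546.7828 / 3769 = 0.676

0.676


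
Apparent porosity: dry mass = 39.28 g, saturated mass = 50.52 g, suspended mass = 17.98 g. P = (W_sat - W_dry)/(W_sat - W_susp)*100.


P = (50.52 - 39.28) / (50.52 - 17.98) * 100 = 11.24 / 32.54 * 100 = 34.5%

34.5


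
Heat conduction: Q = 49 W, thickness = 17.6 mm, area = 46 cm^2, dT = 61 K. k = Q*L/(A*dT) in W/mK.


k = 49*17.6/1000/(46/10000*61) = 3.07 W/mK

3.07


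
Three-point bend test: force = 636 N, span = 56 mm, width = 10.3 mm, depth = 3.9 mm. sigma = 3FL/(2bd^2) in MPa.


sigma = 3*636*56/(2*10.3*3.9^2) = 341.0 MPa

341.0


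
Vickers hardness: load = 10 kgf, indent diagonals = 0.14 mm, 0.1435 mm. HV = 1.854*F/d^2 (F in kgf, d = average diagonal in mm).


d_avg = (0.14+0.1435)/2 = 0.14175 mm
HV = 1.854*10/0.14175^2 = 923

923


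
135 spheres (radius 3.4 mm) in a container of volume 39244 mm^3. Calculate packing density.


V_sphere = 4/3*pi*3.4^3 = 164.6362 mm^3
Total V = 135*164.6362 = 22225.887 mm^3
PD = 22225.887 / 39244 = 0.566

0.566


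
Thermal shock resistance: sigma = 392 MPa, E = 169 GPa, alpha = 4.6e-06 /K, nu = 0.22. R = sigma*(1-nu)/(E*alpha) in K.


R = 392*(1-0.22)/(169*1000*4.6e-06) = 393 K

393


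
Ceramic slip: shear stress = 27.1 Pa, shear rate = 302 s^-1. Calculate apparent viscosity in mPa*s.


eta = tau/gamma * 1000 = 27.1/302 * 1000 = 89.7 mPa*s

89.7


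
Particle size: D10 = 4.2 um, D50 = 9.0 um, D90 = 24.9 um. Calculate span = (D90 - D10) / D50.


Span = (24.9 - 4.2) / 9.0 = 20.7 / 9.0 = 2.3

2.3


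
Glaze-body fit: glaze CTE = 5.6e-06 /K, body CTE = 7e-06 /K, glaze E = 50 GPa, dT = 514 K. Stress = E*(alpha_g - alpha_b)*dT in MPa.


Stress = 50*1000*(5.6e-06 - 7e-06)*514 = -36.0 MPa

-36.0


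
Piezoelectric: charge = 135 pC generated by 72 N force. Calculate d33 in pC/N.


d33 = 135 / 72 = 1.9 pC/N

1.9


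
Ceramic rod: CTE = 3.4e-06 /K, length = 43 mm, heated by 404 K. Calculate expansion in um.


dL = 3.4e-06 * 43 * 404 * 1000 = 59.065 um

59.065


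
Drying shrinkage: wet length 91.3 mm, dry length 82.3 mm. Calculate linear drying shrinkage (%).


DS = (91.3 - 82.3) / 91.3 * 100 = 9.86%

9.86


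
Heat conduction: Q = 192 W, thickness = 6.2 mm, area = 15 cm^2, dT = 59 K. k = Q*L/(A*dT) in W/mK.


k = 192*6.2/1000/(15/10000*59) = 13.45 W/mK

13.45


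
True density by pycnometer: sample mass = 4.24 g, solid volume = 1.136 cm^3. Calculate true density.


TD = 4.24 / 1.136 = 3.732 g/cm^3

3.732


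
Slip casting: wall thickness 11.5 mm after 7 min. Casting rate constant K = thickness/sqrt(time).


K = 11.5 / sqrt(7) = 11.5 / 2.6458 = 4.347 mm/min^0.5

4.347


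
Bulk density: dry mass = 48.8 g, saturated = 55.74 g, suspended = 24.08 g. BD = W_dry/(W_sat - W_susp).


BD = 48.8 / (55.74 - 24.08) = 48.8 / 31.66 = 1.541 g/cm^3

1.541


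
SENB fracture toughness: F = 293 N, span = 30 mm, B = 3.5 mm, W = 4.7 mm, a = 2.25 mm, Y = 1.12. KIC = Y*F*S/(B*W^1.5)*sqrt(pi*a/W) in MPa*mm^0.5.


KIC = 1.12*293*30/(3.5*4.7^1.5)*sqrt(pi*2.25/4.7) = 338.54

338.54


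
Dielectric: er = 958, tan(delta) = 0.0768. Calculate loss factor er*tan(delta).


Loss = 958 * 0.0768 = 73.574

73.574


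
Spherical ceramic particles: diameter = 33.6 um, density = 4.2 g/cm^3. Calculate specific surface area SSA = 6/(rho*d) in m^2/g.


SSA = 6 / (4.2 * 33.6) = 0.043 m^2/g

0.043


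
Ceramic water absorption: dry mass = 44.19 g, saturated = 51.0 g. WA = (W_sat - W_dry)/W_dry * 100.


WA = (51.0 - 44.19) / 44.19 * 100 = 15.41%

15.41


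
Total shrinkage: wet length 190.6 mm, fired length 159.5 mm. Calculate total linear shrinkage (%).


TS = (190.6 - 159.5) / 190.6 * 100 = 16.32%

16.32


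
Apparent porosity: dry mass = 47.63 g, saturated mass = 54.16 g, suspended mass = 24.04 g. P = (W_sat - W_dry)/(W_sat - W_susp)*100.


P = (54.16 - 47.63) / (54.16 - 24.04) * 100 = 6.53 / 30.12 * 100 = 21.7%

21.7


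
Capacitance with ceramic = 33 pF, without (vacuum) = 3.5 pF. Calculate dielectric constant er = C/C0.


er = 33 / 3.5 = 9.43

9.43


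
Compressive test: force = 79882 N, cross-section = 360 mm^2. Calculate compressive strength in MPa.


CS = 79882 / 360 = 221.9 MPa

221.9


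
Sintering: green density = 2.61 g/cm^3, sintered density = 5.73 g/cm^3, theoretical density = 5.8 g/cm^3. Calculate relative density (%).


Relative = 5.73 / 5.8 * 100 = 98.8%

98.8


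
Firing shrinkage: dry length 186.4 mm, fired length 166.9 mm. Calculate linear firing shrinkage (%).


FS = (186.4 - 166.9) / 186.4 * 100 = 10.46%

10.46


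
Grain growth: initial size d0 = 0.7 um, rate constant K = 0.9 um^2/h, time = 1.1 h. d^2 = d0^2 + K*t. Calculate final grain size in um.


d^2 = 0.7^2 + 0.9*1.1 = 1.48
d = sqrt(1.48) = 1.22 um

1.22


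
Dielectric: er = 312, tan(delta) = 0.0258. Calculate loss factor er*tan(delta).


Loss = 312 * 0.0258 = 8.05

8.05


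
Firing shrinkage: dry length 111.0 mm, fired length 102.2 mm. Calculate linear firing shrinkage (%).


FS = (111.0 - 102.2) / 111.0 * 100 = 7.93%

7.93


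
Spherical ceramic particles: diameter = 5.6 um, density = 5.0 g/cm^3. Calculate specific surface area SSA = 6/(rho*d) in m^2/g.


SSA = 6 / (5.0 * 5.6) = 0.214 m^2/g

0.214


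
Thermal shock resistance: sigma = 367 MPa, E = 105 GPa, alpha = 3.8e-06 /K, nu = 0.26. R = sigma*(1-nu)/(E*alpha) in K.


R = 367*(1-0.26)/(105*1000*3.8e-06) = 681 K

681


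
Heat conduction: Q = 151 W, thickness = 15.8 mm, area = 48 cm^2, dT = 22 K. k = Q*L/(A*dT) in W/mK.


k = 151*15.8/1000/(48/10000*22) = 22.59 W/mK

22.59


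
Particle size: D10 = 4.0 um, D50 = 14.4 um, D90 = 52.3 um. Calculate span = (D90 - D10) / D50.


Span = (52.3 - 4.0) / 14.4 = 48.3 / 14.4 = 3.354

3.354


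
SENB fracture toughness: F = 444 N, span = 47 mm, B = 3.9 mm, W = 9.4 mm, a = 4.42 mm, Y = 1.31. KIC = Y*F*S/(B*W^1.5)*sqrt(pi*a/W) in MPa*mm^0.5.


KIC = 1.31*444*47/(3.9*9.4^1.5)*sqrt(pi*4.42/9.4) = 295.61

295.61


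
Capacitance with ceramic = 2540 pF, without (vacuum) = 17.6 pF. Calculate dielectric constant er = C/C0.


er = 2540 / 17.6 = 144.32

144.32


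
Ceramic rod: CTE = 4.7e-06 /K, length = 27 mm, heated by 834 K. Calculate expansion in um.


dL = 4.7e-06 * 27 * 834 * 1000 = 105.835 um

105.835


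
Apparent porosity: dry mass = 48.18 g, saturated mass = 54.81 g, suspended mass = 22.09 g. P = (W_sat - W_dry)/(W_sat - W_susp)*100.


P = (54.81 - 48.18) / (54.81 - 22.09) * 100 = 6.63 / 32.72 * 100 = 20.3%

20.3


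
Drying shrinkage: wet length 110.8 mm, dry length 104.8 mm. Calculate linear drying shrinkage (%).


DS = (110.8 - 104.8) / 110.8 * 100 = 5.42%

5.42


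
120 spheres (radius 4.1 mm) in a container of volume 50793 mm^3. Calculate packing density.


V_sphere = 4/3*pi*4.1^3 = 288.6956 mm^3
Total V = 120*288.6956 = 34643.472 mm^3
PD = 34643.472 / 50793 = 0.682

0.682


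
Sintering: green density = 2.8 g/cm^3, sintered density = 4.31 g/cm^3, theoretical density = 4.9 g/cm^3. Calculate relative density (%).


Relative = 4.31 / 4.9 * 100 = 88.0%

88.0


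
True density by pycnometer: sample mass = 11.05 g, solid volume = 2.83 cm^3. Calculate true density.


TD = 11.05 / 2.83 = 3.905 g/cm^3

3.905


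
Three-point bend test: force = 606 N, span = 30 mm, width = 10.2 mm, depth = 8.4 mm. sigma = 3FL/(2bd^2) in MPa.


sigma = 3*606*30/(2*10.2*8.4^2) = 37.9 MPa

37.9


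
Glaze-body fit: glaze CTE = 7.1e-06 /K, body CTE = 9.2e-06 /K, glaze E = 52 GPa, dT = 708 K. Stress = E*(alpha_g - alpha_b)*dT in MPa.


Stress = 52*1000*(7.1e-06 - 9.2e-06)*708 = -77.3 MPa

-77.3


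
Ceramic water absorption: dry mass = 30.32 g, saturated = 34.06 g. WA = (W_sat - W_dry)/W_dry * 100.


WA = (34.06 - 30.32) / 30.32 * 100 = 12.34%

12.34


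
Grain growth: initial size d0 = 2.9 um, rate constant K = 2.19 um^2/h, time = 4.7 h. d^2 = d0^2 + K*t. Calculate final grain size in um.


d^2 = 2.9^2 + 2.19*4.7 = 18.703
d = sqrt(18.703) = 4.32 um

4.32


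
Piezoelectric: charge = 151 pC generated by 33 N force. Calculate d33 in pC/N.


d33 = 151 / 33 = 4.6 pC/N

4.6


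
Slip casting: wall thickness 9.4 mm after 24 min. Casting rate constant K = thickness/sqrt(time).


K = 9.4 / sqrt(24) = 9.4 / 4.899 = 1.919 mm/min^0.5

1.919


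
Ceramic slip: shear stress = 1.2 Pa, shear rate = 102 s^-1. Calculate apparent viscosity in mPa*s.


eta = tau/gamma * 1000 = 1.2/102 * 1000 = 11.8 mPa*s

11.8


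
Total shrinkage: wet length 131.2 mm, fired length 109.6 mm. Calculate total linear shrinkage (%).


TS = (131.2 - 109.6) / 131.2 * 100 = 16.46%

16.46


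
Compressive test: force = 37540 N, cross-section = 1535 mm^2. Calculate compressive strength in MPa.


CS = 37540 / 1535 = 24.5 MPa

24.5


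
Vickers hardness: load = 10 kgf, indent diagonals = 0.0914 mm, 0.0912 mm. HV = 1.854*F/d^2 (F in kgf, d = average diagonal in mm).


d_avg = (0.0914+0.0912)/2 = 0.0913 mm
HV = 1.854*10/0.0913^2 = 2224

2224


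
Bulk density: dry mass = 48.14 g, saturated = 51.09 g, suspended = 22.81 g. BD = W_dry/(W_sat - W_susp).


BD = 48.14 / (51.09 - 22.81) = 48.14 / 28.28 = 1.702 g/cm^3

1.702


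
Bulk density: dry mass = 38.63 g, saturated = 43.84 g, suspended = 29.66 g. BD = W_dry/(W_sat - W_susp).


BD = 38.63 / (43.84 - 29.66) = 38.63 / 14.18 = 2.724 g/cm^3

2.724


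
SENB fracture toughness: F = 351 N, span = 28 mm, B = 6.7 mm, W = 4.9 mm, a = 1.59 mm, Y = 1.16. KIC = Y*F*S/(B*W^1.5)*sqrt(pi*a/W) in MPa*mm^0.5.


KIC = 1.16*351*28/(6.7*4.9^1.5)*sqrt(pi*1.59/4.9) = 158.39

158.39


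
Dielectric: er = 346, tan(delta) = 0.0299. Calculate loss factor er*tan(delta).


Loss = 346 * 0.0299 = 10.345

10.345


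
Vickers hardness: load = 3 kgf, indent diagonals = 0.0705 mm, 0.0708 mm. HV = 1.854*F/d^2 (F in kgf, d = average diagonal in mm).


d_avg = (0.0705+0.0708)/2 = 0.07065 mm
HV = 1.854*3/0.07065^2 = 1114

1114


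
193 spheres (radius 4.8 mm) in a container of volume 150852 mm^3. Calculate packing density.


V_sphere = 4/3*pi*4.8^3 = 463.2467 mm^3
Total V = 193*463.2467 = 89406.6131 mm^3
PD = 89406.6131 / 150852 = 0.593

0.593


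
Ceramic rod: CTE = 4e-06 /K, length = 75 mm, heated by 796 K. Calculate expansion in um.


dL = 4e-06 * 75 * 796 * 1000 = 238.8 um

238.8


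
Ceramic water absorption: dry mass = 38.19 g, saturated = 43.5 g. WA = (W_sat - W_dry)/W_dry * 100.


WA = (43.5 - 38.19) / 38.19 * 100 = 13.9%

13.9


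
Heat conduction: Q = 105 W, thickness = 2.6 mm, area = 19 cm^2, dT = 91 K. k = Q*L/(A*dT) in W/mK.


k = 105*2.6/1000/(19/10000*91) = 1.58 W/mK

1.58


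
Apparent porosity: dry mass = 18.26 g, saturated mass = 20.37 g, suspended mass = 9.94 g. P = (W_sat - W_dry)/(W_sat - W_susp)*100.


P = (20.37 - 18.26) / (20.37 - 9.94) * 100 = 2.11 / 10.43 * 100 = 20.2%

20.2


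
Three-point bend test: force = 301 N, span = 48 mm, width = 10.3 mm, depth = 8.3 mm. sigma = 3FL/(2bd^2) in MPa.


sigma = 3*301*48/(2*10.3*8.3^2) = 30.5 MPa

30.5


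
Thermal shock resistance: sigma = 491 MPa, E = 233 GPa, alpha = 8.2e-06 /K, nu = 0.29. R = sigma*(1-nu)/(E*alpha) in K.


R = 491*(1-0.29)/(233*1000*8.2e-06) = 182 K

182


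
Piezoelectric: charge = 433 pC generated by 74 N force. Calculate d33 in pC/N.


d33 = 433 / 74 = 5.9 pC/N

5.9


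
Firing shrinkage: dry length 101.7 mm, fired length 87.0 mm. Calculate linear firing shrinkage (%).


FS = (101.7 - 87.0) / 101.7 * 100 = 14.45%

14.45


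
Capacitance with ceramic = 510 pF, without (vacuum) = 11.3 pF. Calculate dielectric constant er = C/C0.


er = 510 / 11.3 = 45.13

45.13


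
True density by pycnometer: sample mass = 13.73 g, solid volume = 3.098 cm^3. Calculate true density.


TD = 13.73 / 3.098 = 4.432 g/cm^3

4.432


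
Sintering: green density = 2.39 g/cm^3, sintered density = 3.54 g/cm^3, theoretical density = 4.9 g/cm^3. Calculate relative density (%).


Relative = 3.54 / 4.9 * 100 = 72.2%

72.2


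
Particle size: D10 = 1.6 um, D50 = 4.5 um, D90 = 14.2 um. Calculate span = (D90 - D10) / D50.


Span = (14.2 - 1.6) / 4.5 = 12.6 / 4.5 = 2.8

2.8


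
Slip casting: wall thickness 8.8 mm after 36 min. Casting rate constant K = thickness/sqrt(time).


K = 8.8 / sqrt(36) = 8.8 / 6.0 = 1.467 mm/min^0.5

1.467


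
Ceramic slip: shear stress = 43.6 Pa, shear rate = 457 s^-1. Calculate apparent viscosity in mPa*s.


eta = tau/gamma * 1000 = 43.6/457 * 1000 = 95.4 mPa*s

95.4


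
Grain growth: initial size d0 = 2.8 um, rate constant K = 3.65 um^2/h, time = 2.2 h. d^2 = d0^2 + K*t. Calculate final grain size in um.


d^2 = 2.8^2 + 3.65*2.2 = 15.87
d = sqrt(15.87) = 3.98 um

3.98


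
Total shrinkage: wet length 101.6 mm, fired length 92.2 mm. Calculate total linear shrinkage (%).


TS = (101.6 - 92.2) / 101.6 * 100 = 9.25%

9.25


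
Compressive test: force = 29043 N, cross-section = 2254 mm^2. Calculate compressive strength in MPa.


CS = 29043 / 2254 = 12.9 MPa

12.9


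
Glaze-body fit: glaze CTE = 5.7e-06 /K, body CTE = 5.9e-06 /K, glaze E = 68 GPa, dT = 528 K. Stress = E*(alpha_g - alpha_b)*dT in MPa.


Stress = 68*1000*(5.7e-06 - 5.9e-06)*528 = -7.2 MPa

-7.2


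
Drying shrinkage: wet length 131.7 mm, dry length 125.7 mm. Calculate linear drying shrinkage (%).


DS = (131.7 - 125.7) / 131.7 * 100 = 4.56%

4.56


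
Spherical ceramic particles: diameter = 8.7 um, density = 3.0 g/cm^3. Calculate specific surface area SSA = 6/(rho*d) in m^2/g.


SSA = 6 / (3.0 * 8.7) = 0.23 m^2/g

0.23


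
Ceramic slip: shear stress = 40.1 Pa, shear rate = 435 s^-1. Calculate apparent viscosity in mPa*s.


eta = tau/gamma * 1000 = 40.1/435 * 1000 = 92.2 mPa*s

92.2


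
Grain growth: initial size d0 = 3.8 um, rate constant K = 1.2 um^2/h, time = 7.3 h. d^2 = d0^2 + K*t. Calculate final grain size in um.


d^2 = 3.8^2 + 1.2*7.3 = 23.2
d = sqrt(23.2) = 4.82 um

4.82


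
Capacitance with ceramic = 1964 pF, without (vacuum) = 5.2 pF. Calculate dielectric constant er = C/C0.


er = 1964 / 5.2 = 377.69

377.69


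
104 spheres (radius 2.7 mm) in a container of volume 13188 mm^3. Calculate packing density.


V_sphere = 4/3*pi*2.7^3 = 82.448 mm^3
Total V = 104*82.448 = 8574.592 mm^3
PD = 8574.592 / 13188 = 0.65

0.65


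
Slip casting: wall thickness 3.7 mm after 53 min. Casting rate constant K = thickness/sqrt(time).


K = 3.7 / sqrt(53) = 3.7 / 7.2801 = 0.508 mm/min^0.5

0.508


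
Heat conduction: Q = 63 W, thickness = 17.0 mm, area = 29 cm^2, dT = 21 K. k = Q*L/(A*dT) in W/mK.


k = 63*17.0/1000/(29/10000*21) = 17.59 W/mK

17.59


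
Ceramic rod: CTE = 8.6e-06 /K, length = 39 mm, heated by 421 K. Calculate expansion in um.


dL = 8.6e-06 * 39 * 421 * 1000 = 141.203 um

141.203


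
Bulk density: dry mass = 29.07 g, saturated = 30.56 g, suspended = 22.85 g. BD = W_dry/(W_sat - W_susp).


BD = 29.07 / (30.56 - 22.85) = 29.07 / 7.71 = 3.77 g/cm^3

3.77


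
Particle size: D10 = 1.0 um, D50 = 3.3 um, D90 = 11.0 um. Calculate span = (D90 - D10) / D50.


Span = (11.0 - 1.0) / 3.3 = 10.0 / 3.3 = 3.03

3.03


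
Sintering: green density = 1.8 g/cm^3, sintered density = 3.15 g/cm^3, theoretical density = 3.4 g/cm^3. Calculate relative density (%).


Relative = 3.15 / 3.4 * 100 = 92.6%

92.6


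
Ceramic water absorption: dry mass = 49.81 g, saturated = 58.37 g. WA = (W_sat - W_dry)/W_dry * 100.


WA = (58.37 - 49.81) / 49.81 * 100 = 17.19%

17.19


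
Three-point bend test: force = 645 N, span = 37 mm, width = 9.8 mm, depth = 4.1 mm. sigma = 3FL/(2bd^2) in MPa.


sigma = 3*645*37/(2*9.8*4.1^2) = 217.3 MPa

217.3


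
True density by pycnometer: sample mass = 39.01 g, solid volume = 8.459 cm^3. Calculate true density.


TD = 39.01 / 8.459 = 4.612 g/cm^3

4.612


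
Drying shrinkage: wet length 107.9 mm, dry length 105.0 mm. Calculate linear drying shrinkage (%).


DS = (107.9 - 105.0) / 107.9 * 100 = 2.69%

2.69


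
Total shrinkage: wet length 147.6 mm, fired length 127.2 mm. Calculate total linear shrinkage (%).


TS = (147.6 - 127.2) / 147.6 * 100 = 13.82%

13.82


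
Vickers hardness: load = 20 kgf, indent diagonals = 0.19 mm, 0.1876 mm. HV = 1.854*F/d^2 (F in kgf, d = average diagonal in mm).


d_avg = (0.19+0.1876)/2 = 0.1888 mm
HV = 1.854*20/0.1888^2 = 1040

1040


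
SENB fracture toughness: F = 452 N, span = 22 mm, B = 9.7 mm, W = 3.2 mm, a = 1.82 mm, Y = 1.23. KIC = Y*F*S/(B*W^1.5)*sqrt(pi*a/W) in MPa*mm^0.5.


KIC = 1.23*452*22/(9.7*3.2^1.5)*sqrt(pi*1.82/3.2) = 294.45

294.45


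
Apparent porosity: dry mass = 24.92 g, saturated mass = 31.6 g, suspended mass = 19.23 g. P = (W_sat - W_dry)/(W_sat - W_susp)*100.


P = (31.6 - 24.92) / (31.6 - 19.23) * 100 = 6.68 / 12.37 * 100 = 54.0%

54.0


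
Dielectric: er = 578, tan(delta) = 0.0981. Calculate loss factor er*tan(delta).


Loss = 578 * 0.0981 = 56.702

56.702


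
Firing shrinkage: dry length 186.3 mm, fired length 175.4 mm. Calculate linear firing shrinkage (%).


FS = (186.3 - 175.4) / 186.3 * 100 = 5.85%

5.85


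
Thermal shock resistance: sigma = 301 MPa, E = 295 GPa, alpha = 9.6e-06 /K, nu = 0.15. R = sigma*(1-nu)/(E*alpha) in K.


R = 301*(1-0.15)/(295*1000*9.6e-06) = 90 K

90


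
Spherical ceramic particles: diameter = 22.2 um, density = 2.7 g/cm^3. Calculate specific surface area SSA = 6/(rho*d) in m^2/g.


SSA = 6 / (2.7 * 22.2) = 0.1 m^2/g

0.1
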